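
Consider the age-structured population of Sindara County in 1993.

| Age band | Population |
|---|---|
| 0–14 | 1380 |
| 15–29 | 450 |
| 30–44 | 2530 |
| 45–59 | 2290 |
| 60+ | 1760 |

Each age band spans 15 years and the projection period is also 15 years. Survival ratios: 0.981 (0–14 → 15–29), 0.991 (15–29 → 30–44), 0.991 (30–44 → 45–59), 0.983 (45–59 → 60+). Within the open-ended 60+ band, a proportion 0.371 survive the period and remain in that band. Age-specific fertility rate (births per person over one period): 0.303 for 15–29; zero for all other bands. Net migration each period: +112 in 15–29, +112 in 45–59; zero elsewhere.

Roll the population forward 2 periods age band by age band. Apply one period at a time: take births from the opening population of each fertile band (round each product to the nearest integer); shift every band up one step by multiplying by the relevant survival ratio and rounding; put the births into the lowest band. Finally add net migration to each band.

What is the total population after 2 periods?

Numbering the groups 1..5 from youngest to oldest:
— Period 1 —
Births: 450 × 0.303 = 136
Group 2: 1380 × 0.981 = 1354
Group 3: 450 × 0.991 = 446
Group 4: 2530 × 0.991 = 2507
Group 5: 2290 × 0.983 + 1760 × 0.371 = 2251 + 653 = 2904
Net migration: Group 2 + 112 → 1466; Group 4 + 112 → 2619
End of period: [136, 1466, 446, 2619, 2904]
— Period 2 —
Births: 1466 × 0.303 = 444
Group 2: 136 × 0.981 = 133
Group 3: 1466 × 0.991 = 1453
Group 4: 446 × 0.991 = 442
Group 5: 2619 × 0.983 + 2904 × 0.371 = 2574 + 1077 = 3651
Net migration: Group 2 + 112 → 245; Group 4 + 112 → 554
End of period: [444, 245, 1453, 554, 3651]
Total after period 2: 444 + 245 + 1453 + 554 + 3651 = 6347

6347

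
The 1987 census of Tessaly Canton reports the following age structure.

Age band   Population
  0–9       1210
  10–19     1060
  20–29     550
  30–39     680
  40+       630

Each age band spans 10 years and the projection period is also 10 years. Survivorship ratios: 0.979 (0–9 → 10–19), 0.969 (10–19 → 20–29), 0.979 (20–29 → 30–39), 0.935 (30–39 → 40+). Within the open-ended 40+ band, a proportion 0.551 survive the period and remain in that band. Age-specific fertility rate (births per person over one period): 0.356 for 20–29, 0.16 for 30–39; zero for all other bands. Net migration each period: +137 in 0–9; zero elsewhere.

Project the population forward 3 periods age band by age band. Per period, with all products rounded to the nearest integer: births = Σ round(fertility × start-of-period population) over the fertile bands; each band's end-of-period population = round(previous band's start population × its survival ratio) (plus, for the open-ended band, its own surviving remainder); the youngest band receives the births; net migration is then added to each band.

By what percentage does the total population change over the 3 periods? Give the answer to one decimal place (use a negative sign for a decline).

[period 1]
Births: 550 × 0.356 = 196 ; 680 × 0.16 = 109 — total 305
10–19: 1210 × 0.979 = 1185
20–29: 1060 × 0.969 = 1027
30–39: 550 × 0.979 = 538
40+: 680 × 0.935 + 630 × 0.551 = 636 + 347 = 983
Net migration: 0–9 + 137 → 442
End of period: [442, 1185, 1027, 538, 983]
[period 2]
Births: 1027 × 0.356 = 366 ; 538 × 0.16 = 86 — total 452
10–19: 442 × 0.979 = 433
20–29: 1185 × 0.969 = 1148
30–39: 1027 × 0.979 = 1005
40+: 538 × 0.935 + 983 × 0.551 = 503 + 542 = 1045
Net migration: 0–9 + 137 → 589
End of period: [589, 433, 1148, 1005, 1045]
[period 3]
Births: 1148 × 0.356 = 409 ; 1005 × 0.16 = 161 — total 570
10–19: 589 × 0.979 = 577
20–29: 433 × 0.969 = 420
30–39: 1148 × 0.979 = 1124
40+: 1005 × 0.935 + 1045 × 0.551 = 940 + 576 = 1516
Net migration: 0–9 + 137 → 707
End of period: [707, 577, 420, 1124, 1516]
Total: 4130 → 4344; change = 214; percentage change = 5.2%

5.2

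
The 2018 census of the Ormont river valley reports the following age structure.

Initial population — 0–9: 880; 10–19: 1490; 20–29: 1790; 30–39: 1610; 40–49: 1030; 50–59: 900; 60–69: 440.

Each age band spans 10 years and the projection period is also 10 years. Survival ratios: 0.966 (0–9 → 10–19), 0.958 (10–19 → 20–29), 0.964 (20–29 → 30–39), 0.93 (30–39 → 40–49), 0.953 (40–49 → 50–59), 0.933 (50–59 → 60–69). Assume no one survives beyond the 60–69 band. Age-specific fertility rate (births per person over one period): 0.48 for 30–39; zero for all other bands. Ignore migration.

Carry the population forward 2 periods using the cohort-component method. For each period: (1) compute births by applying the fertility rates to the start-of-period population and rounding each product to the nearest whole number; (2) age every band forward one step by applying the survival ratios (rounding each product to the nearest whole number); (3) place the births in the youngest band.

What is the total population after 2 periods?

7713

Numbering the groups 1..7 from youngest to oldest:
[period 1]
Births: 1610 × 0.48 = 773
Group 2: 880 × 0.966 = 850
Group 3: 1490 × 0.958 = 1427
Group 4: 1790 × 0.964 = 1726
Group 5: 1610 × 0.93 = 1497
Group 6: 1030 × 0.953 = 982
Group 7: 900 × 0.933 = 840
End of period: [773, 850, 1427, 1726, 1497, 982, 840]
[period 2]
Births: 1726 × 0.48 = 828
Group 2: 773 × 0.966 = 747
Group 3: 850 × 0.958 = 814
Group 4: 1427 × 0.964 = 1376
Group 5: 1726 × 0.93 = 1605
Group 6: 1497 × 0.953 = 1427
Group 7: 982 × 0.933 = 916
End of period: [828, 747, 814, 1376, 1605, 1427, 916]
Total after period 2: 828 + 747 + 814 + 1376 + 1605 + 1427 + 916 = 7713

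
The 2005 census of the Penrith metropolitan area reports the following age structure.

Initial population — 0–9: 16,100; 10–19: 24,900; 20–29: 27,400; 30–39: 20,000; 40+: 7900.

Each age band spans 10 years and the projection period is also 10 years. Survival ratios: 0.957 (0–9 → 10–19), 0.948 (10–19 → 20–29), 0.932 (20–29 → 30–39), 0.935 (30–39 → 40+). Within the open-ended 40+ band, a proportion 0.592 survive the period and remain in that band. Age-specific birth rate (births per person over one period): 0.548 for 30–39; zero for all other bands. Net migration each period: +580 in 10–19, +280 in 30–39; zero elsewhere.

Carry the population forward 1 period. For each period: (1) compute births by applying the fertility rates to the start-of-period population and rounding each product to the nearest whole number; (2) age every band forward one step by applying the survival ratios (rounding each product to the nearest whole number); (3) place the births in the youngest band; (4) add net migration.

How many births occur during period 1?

[period 1]
Births: 20000 × 0.548 = 10960
10–19: 16100 × 0.957 = 15408
20–29: 24900 × 0.948 = 23605
30–39: 27400 × 0.932 = 25537
40+: 20000 × 0.935 + 7900 × 0.592 = 18700 + 4677 = 23377
Net migration: 10–19 + 580 → 15988; 30–39 + 280 → 25817
→ [10960, 15988, 23605, 25817, 23377]

10960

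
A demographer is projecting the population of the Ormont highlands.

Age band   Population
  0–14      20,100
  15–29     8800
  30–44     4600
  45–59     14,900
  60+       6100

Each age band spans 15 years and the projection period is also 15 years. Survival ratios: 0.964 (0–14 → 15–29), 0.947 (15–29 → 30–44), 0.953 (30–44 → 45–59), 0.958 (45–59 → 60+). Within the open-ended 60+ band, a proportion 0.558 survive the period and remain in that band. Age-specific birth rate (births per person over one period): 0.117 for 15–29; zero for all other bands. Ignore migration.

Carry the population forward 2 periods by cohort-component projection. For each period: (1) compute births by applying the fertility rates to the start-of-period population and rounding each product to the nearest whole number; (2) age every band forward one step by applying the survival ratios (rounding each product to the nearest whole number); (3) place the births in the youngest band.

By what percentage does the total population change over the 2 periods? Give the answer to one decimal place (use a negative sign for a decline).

Let group 1 be 0–14 through group 5 = 60+.
Period 1:
Births: 8800 * 0.117 = 1030
Group 2: 20100 * 0.964 = 19376
Group 3: 8800 * 0.947 = 8334
Group 4: 4600 * 0.953 = 4384
Group 5: 14900 * 0.958 + 6100 * 0.558 = 14274 + 3404 = 17678
Giving 1030 / 19376 / 8334 / 4384 / 17678.
Period 2:
Births: 19376 * 0.117 = 2267
Group 2: 1030 * 0.964 = 993
Group 3: 19376 * 0.947 = 18349
Group 4: 8334 * 0.953 = 7942
Group 5: 4384 * 0.958 + 17678 * 0.558 = 4200 + 9864 = 14064
Giving 2267 / 993 / 18349 / 7942 / 14064.
Total: 54500 → 43615; change = -10885; percentage change = -20.0%

-20.0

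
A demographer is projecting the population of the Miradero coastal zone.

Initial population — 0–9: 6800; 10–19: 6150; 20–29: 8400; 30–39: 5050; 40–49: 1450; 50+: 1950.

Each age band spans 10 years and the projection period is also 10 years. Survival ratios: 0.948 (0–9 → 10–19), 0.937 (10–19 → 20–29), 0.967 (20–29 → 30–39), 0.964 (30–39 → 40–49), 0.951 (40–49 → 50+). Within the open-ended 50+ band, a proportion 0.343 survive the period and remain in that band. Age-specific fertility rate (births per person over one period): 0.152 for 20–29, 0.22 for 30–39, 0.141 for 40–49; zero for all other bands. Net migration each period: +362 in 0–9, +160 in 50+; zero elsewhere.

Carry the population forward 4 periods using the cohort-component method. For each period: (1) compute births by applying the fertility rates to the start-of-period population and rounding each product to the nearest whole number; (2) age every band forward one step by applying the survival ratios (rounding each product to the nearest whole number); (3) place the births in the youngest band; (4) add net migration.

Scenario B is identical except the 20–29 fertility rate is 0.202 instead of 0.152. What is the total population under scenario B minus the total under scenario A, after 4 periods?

1110

Let band 1 be 0–9 through band 6 = 50+.
— Period 1 —
Births: 8400 * 0.152 = 1277 ; 5050 * 0.22 = 1111 ; 1450 * 0.141 = 204 ⇒ total 2592
Band 2: 6800 * 0.948 = 6446
Band 3: 6150 * 0.937 = 5763
Band 4: 8400 * 0.967 = 8123
Band 5: 5050 * 0.964 = 4868
Band 6: 1450 * 0.951 + 1950 * 0.343 = 1379 + 669 = 2048
Net migration: Band 1 + 362 → 2954; Band 6 + 160 → 2208
Population now: 0–9=2954, 10–19=6446, 20–29=5763, 30–39=8123, 40–49=4868, 50+=2208
— Period 2 —
Births: 5763 * 0.152 = 876 ; 8123 * 0.22 = 1787 ; 4868 * 0.141 = 686 ⇒ total 3349
Band 2: 2954 * 0.948 = 2800
Band 3: 6446 * 0.937 = 6040
Band 4: 5763 * 0.967 = 5573
Band 5: 8123 * 0.964 = 7831
Band 6: 4868 * 0.951 + 2208 * 0.343 = 4629 + 757 = 5386
Net migration: Band 1 + 362 → 3711; Band 6 + 160 → 5546
Population now: 0–9=3711, 10–19=2800, 20–29=6040, 30–39=5573, 40–49=7831, 50+=5546
— Period 3 —
Births: 6040 * 0.152 = 918 ; 5573 * 0.22 = 1226 ; 7831 * 0.141 = 1104 ⇒ total 3248
Band 2: 3711 * 0.948 = 3518
Band 3: 2800 * 0.937 = 2624
Band 4: 6040 * 0.967 = 5841
Band 5: 5573 * 0.964 = 5372
Band 6: 7831 * 0.951 + 5546 * 0.343 = 7447 + 1902 = 9349
Net migration: Band 1 + 362 → 3610; Band 6 + 160 → 9509
Population now: 0–9=3610, 10–19=3518, 20–29=2624, 30–39=5841, 40–49=5372, 50+=9509
— Period 4 —
Births: 2624 * 0.152 = 399 ; 5841 * 0.22 = 1285 ; 5372 * 0.141 = 757 ⇒ total 2441
Band 2: 3610 * 0.948 = 3422
Band 3: 3518 * 0.937 = 3296
Band 4: 2624 * 0.967 = 2537
Band 5: 5841 * 0.964 = 5631
Band 6: 5372 * 0.951 + 9509 * 0.343 = 5109 + 3262 = 8371
Net migration: Band 1 + 362 → 2803; Band 6 + 160 → 8531
Population now: 0–9=2803, 10–19=3422, 20–29=3296, 30–39=2537, 40–49=5631, 50+=8531
Scenario A total after 4 periods: 26220
Scenario B projection —
— Period 1 —
Births: 8400 * 0.202 = 1697 ; 5050 * 0.22 = 1111 ; 1450 * 0.141 = 204 ⇒ total 3012
Band 2: 6800 * 0.948 = 6446
Band 3: 6150 * 0.937 = 5763
Band 4: 8400 * 0.967 = 8123
Band 5: 5050 * 0.964 = 4868
Band 6: 1450 * 0.951 + 1950 * 0.343 = 1379 + 669 = 2048
Net migration: Band 1 + 362 → 3374; Band 6 + 160 → 2208
Population now: 0–9=3374, 10–19=6446, 20–29=5763, 30–39=8123, 40–49=4868, 50+=2208
— Period 2 —
Births: 5763 * 0.202 = 1164 ; 8123 * 0.22 = 1787 ; 4868 * 0.141 = 686 ⇒ total 3637
Band 2: 3374 * 0.948 = 3199
Band 3: 6446 * 0.937 = 6040
Band 4: 5763 * 0.967 = 5573
Band 5: 8123 * 0.964 = 7831
Band 6: 4868 * 0.951 + 2208 * 0.343 = 4629 + 757 = 5386
Net migration: Band 1 + 362 → 3999; Band 6 + 160 → 5546
Population now: 0–9=3999, 10–19=3199, 20–29=6040, 30–39=5573, 40–49=7831, 50+=5546
— Period 3 —
Births: 6040 * 0.202 = 1220 ; 5573 * 0.22 = 1226 ; 7831 * 0.141 = 1104 ⇒ total 3550
Band 2: 3999 * 0.948 = 3791
Band 3: 3199 * 0.937 = 2997
Band 4: 6040 * 0.967 = 5841
Band 5: 5573 * 0.964 = 5372
Band 6: 7831 * 0.951 + 5546 * 0.343 = 7447 + 1902 = 9349
Net migration: Band 1 + 362 → 3912; Band 6 + 160 → 9509
Population now: 0–9=3912, 10–19=3791, 20–29=2997, 30–39=5841, 40–49=5372, 50+=9509
— Period 4 —
Births: 2997 * 0.202 = 605 ; 5841 * 0.22 = 1285 ; 5372 * 0.141 = 757 ⇒ total 2647
Band 2: 3912 * 0.948 = 3709
Band 3: 3791 * 0.937 = 3552
Band 4: 2997 * 0.967 = 2898
Band 5: 5841 * 0.964 = 5631
Band 6: 5372 * 0.951 + 9509 * 0.343 = 5109 + 3262 = 8371
Net migration: Band 1 + 362 → 3009; Band 6 + 160 → 8531
Population now: 0–9=3009, 10–19=3709, 20–29=3552, 30–39=2898, 40–49=5631, 50+=8531
Scenario B total after 4 periods: 27330
Difference B − A = 27330 − 26220 = 1110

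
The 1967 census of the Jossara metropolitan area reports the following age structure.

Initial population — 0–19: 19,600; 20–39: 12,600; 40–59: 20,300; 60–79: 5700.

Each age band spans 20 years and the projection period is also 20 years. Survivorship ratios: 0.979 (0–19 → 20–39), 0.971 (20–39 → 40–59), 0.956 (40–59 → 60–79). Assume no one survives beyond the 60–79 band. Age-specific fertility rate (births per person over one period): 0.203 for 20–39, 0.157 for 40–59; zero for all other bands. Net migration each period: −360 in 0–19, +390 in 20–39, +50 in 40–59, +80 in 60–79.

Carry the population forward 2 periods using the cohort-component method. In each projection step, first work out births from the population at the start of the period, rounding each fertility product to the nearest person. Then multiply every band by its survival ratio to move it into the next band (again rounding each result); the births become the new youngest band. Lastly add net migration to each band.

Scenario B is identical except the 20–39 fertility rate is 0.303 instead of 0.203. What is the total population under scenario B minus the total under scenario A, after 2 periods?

3191

Period 1:
Births: 12600 * 0.203 = 2558  |  20300 * 0.157 = 3187 → 5745
20–39: 19600 * 0.979 = 19188
40–59: 12600 * 0.971 = 12235
60–79: 20300 * 0.956 = 19407
Net migration: 0–19 − 360 → 5385; 20–39 + 390 → 19578; 40–59 + 50 → 12285; 60–79 + 80 → 19487
Population now: 0–19=5385, 20–39=19578, 40–59=12285, 60–79=19487
Period 2:
Births: 19578 * 0.203 = 3974  |  12285 * 0.157 = 1929 → 5903
20–39: 5385 * 0.979 = 5272
40–59: 19578 * 0.971 = 19010
60–79: 12285 * 0.956 = 11744
Net migration: 0–19 − 360 → 5543; 20–39 + 390 → 5662; 40–59 + 50 → 19060; 60–79 + 80 → 11824
Population now: 0–19=5543, 20–39=5662, 40–59=19060, 60–79=11824
Scenario A total after 2 periods: 42089
Scenario B projection —
Period 1:
Births: 12600 * 0.303 = 3818  |  20300 * 0.157 = 3187 → 7005
20–39: 19600 * 0.979 = 19188
40–59: 12600 * 0.971 = 12235
60–79: 20300 * 0.956 = 19407
Net migration: 0–19 − 360 → 6645; 20–39 + 390 → 19578; 40–59 + 50 → 12285; 60–79 + 80 → 19487
Population now: 0–19=6645, 20–39=19578, 40–59=12285, 60–79=19487
Period 2:
Births: 19578 * 0.303 = 5932  |  12285 * 0.157 = 1929 → 7861
20–39: 6645 * 0.979 = 6505
40–59: 19578 * 0.971 = 19010
60–79: 12285 * 0.956 = 11744
Net migration: 0–19 − 360 → 7501; 20–39 + 390 → 6895; 40–59 + 50 → 19060; 60–79 + 80 → 11824
Population now: 0–19=7501, 20–39=6895, 40–59=19060, 60–79=11824
Scenario B total after 2 periods: 45280
Difference B − A = 45280 − 42089 = 3191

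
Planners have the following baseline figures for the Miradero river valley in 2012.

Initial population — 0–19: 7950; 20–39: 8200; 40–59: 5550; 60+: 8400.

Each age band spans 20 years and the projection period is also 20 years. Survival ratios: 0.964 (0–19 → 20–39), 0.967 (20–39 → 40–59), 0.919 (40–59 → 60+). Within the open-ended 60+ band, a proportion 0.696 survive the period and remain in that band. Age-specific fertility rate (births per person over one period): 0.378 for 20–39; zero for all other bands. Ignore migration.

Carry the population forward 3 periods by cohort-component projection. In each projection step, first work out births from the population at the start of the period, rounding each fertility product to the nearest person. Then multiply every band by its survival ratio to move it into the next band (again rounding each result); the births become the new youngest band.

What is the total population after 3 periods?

23996

Period 1.
Births: 8200 × 0.378 = 3100
20–39: 7950 × 0.964 = 7664
40–59: 8200 × 0.967 = 7929
60+: 5550 × 0.919 + 8400 × 0.696 = 5100 + 5846 = 10946
Giving 3100 / 7664 / 7929 / 10946.
Period 2.
Births: 7664 × 0.378 = 2897
20–39: 3100 × 0.964 = 2988
40–59: 7664 × 0.967 = 7411
60+: 7929 × 0.919 + 10946 × 0.696 = 7287 + 7618 = 14905
Giving 2897 / 2988 / 7411 / 14905.
Period 3.
Births: 2988 × 0.378 = 1129
20–39: 2897 × 0.964 = 2793
40–59: 2988 × 0.967 = 2889
60+: 7411 × 0.919 + 14905 × 0.696 = 6811 + 10374 = 17185
Giving 1129 / 2793 / 2889 / 17185.
Total after period 3: 1129 + 2793 + 2889 + 17185 = 23996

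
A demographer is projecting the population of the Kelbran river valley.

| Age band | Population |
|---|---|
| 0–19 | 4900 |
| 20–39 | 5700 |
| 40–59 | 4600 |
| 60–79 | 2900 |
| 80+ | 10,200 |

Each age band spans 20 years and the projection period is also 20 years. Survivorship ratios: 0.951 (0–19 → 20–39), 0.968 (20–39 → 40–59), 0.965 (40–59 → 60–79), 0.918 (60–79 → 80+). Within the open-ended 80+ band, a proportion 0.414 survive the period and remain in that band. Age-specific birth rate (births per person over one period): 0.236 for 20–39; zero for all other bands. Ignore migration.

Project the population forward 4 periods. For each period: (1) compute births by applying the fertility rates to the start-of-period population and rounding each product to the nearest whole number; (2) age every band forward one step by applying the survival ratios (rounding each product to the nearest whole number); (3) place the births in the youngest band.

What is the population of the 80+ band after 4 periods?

Let group 1 be 0–19 through group 5 = 80+.
— Period 1 —
Births: 5700 * 0.236 = 1345
Group 2: 4900 * 0.951 = 4660
Group 3: 5700 * 0.968 = 5518
Group 4: 4600 * 0.965 = 4439
Group 5: 2900 * 0.918 + 10200 * 0.414 = 2662 + 4223 = 6885
End of period: [1345, 4660, 5518, 4439, 6885]
— Period 2 —
Births: 4660 * 0.236 = 1100
Group 2: 1345 * 0.951 = 1279
Group 3: 4660 * 0.968 = 4511
Group 4: 5518 * 0.965 = 5325
Group 5: 4439 * 0.918 + 6885 * 0.414 = 4075 + 2850 = 6925
End of period: [1100, 1279, 4511, 5325, 6925]
— Period 3 —
Births: 1279 * 0.236 = 302
Group 2: 1100 * 0.951 = 1046
Group 3: 1279 * 0.968 = 1238
Group 4: 4511 * 0.965 = 4353
Group 5: 5325 * 0.918 + 6925 * 0.414 = 4888 + 2867 = 7755
End of period: [302, 1046, 1238, 4353, 7755]
— Period 4 —
Births: 1046 * 0.236 = 247
Group 2: 302 * 0.951 = 287
Group 3: 1046 * 0.968 = 1013
Group 4: 1238 * 0.965 = 1195
Group 5: 4353 * 0.918 + 7755 * 0.414 = 3996 + 3211 = 7207
End of period: [247, 287, 1013, 1195, 7207]

7207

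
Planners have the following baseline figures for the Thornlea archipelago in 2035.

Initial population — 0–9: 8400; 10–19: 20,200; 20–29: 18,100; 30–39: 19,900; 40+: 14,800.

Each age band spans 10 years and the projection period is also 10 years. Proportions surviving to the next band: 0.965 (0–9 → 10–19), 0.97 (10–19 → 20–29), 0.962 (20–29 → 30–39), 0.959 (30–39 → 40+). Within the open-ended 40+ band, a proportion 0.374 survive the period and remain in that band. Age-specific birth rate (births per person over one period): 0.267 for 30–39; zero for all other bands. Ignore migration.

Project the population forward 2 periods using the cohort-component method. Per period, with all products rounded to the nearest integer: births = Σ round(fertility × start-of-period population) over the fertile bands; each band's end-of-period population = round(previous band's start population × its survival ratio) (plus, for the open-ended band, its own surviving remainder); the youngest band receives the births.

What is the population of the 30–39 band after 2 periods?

Period 1:
Births: 19900 × 0.267 = 5313
10–19: 8400 × 0.965 = 8106
20–29: 20200 × 0.97 = 19594
30–39: 18100 × 0.962 = 17412
40+: 19900 × 0.959 + 14800 × 0.374 = 19084 + 5535 = 24619
Giving 5313 / 8106 / 19594 / 17412 / 24619.
Period 2:
Births: 17412 × 0.267 = 4649
10–19: 5313 × 0.965 = 5127
20–29: 8106 × 0.97 = 7863
30–39: 19594 × 0.962 = 18849
40+: 17412 × 0.959 + 24619 × 0.374 = 16698 + 9208 = 25906
Giving 4649 / 5127 / 7863 / 18849 / 25906.

18849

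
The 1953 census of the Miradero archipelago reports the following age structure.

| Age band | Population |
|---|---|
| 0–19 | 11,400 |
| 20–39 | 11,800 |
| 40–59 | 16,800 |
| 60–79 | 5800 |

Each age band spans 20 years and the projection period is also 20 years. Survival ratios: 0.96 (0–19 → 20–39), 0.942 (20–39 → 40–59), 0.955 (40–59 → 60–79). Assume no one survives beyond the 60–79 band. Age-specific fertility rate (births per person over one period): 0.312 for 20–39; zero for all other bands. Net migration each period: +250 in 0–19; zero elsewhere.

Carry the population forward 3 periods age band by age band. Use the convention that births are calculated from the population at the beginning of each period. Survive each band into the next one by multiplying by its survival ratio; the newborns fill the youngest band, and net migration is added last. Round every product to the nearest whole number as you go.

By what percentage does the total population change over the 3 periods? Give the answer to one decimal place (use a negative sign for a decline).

Let group 1 be 0–19 through group 4 = 60–79.
Period 1:
Births: 11800 * 0.312 = 3682
Group 2: 11400 * 0.96 = 10944
Group 3: 11800 * 0.942 = 11116
Group 4: 16800 * 0.955 = 16044
Net migration: Group 1 + 250 → 3932
End of period: [3932, 10944, 11116, 16044]
Period 2:
Births: 10944 * 0.312 = 3415
Group 2: 3932 * 0.96 = 3775
Group 3: 10944 * 0.942 = 10309
Group 4: 11116 * 0.955 = 10616
Net migration: Group 1 + 250 → 3665
End of period: [3665, 3775, 10309, 10616]
Period 3:
Births: 3775 * 0.312 = 1178
Group 2: 3665 * 0.96 = 3518
Group 3: 3775 * 0.942 = 3556
Group 4: 10309 * 0.955 = 9845
Net migration: Group 1 + 250 → 1428
End of period: [1428, 3518, 3556, 9845]
Total: 45800 → 18347; change = -27453; percentage change = -59.9%

-59.9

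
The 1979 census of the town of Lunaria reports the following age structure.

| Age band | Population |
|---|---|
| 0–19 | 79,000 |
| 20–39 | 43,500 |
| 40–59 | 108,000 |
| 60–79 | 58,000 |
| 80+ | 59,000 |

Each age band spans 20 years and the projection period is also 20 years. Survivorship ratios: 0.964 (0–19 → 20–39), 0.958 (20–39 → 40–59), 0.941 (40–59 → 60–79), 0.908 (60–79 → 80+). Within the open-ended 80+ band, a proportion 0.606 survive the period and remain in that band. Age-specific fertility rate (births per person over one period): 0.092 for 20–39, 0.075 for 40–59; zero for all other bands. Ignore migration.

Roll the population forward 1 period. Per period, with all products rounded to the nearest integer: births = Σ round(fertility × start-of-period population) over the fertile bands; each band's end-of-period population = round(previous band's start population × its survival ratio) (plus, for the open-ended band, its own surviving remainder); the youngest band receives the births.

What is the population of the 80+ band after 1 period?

88418

— Period 1 —
Births: 43500 × 0.092 = 4002 ; 108000 × 0.075 = 8100 — total 12102
20–39: 79000 × 0.964 = 76156
40–59: 43500 × 0.958 = 41673
60–79: 108000 × 0.941 = 101628
80+: 58000 × 0.908 + 59000 × 0.606 = 52664 + 35754 = 88418
End of period: [12102, 76156, 41673, 101628, 88418]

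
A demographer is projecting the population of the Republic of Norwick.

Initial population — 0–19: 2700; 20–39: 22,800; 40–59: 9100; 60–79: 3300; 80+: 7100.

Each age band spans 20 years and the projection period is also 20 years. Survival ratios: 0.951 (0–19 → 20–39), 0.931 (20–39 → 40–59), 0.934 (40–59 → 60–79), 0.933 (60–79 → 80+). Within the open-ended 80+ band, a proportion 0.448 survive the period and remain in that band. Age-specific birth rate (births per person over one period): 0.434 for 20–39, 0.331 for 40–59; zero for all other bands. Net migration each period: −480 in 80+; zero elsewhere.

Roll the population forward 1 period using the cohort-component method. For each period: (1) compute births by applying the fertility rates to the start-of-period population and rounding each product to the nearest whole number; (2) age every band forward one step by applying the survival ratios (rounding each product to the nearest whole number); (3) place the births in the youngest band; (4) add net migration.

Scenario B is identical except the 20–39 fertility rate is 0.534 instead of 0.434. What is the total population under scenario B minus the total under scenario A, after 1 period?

2280

Period 1.
Births: 22800 × 0.434 = 9895  |  9100 × 0.331 = 3012 ⇒ total 12907
20–39: 2700 × 0.951 = 2568
40–59: 22800 × 0.931 = 21227
60–79: 9100 × 0.934 = 8499
80+: 3300 × 0.933 + 7100 × 0.448 = 3079 + 3181 = 6260
Net migration: 80+ − 480 → 5780
Population now: 0–19=12907, 20–39=2568, 40–59=21227, 60–79=8499, 80+=5780
Scenario A total after 1 period: 50981
Scenario B projection —
Period 1.
Births: 22800 × 0.534 = 12175  |  9100 × 0.331 = 3012 ⇒ total 15187
20–39: 2700 × 0.951 = 2568
40–59: 22800 × 0.931 = 21227
60–79: 9100 × 0.934 = 8499
80+: 3300 × 0.933 + 7100 × 0.448 = 3079 + 3181 = 6260
Net migration: 80+ − 480 → 5780
Population now: 0–19=15187, 20–39=2568, 40–59=21227, 60–79=8499, 80+=5780
Scenario B total after 1 period: 53261
Difference B − A = 53261 − 50981 = 2280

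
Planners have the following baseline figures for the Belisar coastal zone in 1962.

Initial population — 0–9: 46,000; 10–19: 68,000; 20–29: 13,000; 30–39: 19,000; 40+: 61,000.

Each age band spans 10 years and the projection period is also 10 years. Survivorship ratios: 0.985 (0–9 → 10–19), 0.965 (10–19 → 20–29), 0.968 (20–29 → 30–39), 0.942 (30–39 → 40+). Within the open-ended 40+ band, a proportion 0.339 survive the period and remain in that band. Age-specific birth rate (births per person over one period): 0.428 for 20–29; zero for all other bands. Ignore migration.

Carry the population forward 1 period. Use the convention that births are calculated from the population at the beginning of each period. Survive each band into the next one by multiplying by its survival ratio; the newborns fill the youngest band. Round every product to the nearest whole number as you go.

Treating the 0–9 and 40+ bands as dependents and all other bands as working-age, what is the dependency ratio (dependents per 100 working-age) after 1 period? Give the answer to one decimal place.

35.7

After projecting period 1:
Births: 13000 * 0.428 = 5564
10–19: 46000 * 0.985 = 45310
20–29: 68000 * 0.965 = 65620
30–39: 13000 * 0.968 = 12584
40+: 19000 * 0.942 + 61000 * 0.339 = 17898 + 20679 = 38577
Giving 5564 / 45310 / 65620 / 12584 / 38577.
Dependents (band 0–9 + band 40+) = 5564 + 38577 = 44141; working-age = 123514; ratio = 44141/123514 × 100 = 35.7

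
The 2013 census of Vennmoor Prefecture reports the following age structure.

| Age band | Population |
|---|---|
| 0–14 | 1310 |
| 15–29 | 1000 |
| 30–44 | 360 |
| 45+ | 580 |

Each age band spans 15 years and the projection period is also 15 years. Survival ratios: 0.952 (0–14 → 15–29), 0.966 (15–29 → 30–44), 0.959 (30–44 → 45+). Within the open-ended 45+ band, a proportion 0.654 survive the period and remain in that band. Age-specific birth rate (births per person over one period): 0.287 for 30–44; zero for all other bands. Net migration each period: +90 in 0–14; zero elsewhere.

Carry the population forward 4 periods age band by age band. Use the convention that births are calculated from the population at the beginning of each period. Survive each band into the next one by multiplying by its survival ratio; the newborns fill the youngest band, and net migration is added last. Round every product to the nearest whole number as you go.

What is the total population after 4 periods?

Period 1.
Births: 360 × 0.287 = 103
15–29: 1310 × 0.952 = 1247
30–44: 1000 × 0.966 = 966
45+: 360 × 0.959 + 580 × 0.654 = 345 + 379 = 724
Net migration: 0–14 + 90 → 193
End of period: [193, 1247, 966, 724]
Period 2.
Births: 966 × 0.287 = 277
15–29: 193 × 0.952 = 184
30–44: 1247 × 0.966 = 1205
45+: 966 × 0.959 + 724 × 0.654 = 926 + 473 = 1399
Net migration: 0–14 + 90 → 367
End of period: [367, 184, 1205, 1399]
Period 3.
Births: 1205 × 0.287 = 346
15–29: 367 × 0.952 = 349
30–44: 184 × 0.966 = 178
45+: 1205 × 0.959 + 1399 × 0.654 = 1156 + 915 = 2071
Net migration: 0–14 + 90 → 436
End of period: [436, 349, 178, 2071]
Period 4.
Births: 178 × 0.287 = 51
15–29: 436 × 0.952 = 415
30–44: 349 × 0.966 = 337
45+: 178 × 0.959 + 2071 × 0.654 = 171 + 1354 = 1525
Net migration: 0–14 + 90 → 141
End of period: [141, 415, 337, 1525]
Total after period 4: 141 + 415 + 337 + 1525 = 2418

2418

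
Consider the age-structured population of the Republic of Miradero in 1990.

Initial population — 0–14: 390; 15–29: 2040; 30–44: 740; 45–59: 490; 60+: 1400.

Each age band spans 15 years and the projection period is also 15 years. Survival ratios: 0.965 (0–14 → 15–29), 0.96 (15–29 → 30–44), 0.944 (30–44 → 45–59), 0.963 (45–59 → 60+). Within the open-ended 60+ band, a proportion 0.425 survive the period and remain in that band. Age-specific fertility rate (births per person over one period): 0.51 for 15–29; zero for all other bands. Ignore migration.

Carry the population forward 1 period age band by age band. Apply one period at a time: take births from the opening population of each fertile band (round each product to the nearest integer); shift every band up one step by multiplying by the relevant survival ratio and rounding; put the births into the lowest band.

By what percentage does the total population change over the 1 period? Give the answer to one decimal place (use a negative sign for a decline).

Numbering the bands 1..5 from youngest to oldest:
After projecting period 1:
Births: 2040 * 0.51 = 1040
Band 2: 390 * 0.965 = 376
Band 3: 2040 * 0.96 = 1958
Band 4: 740 * 0.944 = 699
Band 5: 490 * 0.963 + 1400 * 0.425 = 472 + 595 = 1067
→ [1040, 376, 1958, 699, 1067]
Total: 5060 → 5140; change = 80; percentage change = 1.6%

1.6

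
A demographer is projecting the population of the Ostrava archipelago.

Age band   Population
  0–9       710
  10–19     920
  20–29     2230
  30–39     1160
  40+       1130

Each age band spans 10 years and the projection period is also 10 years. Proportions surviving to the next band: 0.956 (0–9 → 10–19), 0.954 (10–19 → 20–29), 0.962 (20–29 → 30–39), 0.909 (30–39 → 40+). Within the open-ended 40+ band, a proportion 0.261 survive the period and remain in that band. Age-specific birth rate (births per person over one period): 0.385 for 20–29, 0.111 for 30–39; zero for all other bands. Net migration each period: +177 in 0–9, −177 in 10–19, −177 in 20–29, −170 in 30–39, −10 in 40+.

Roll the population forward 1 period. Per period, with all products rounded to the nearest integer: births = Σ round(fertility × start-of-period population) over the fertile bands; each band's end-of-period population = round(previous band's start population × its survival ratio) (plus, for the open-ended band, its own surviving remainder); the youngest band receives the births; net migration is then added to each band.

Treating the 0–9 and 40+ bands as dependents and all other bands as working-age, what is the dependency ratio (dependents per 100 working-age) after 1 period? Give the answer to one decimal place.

(Groups numbered youngest = 1 to oldest = 5.)
Period 1:
Births: 2230 * 0.385 = 859  |  1160 * 0.111 = 129 → 988
Group 2: 710 * 0.956 = 679
Group 3: 920 * 0.954 = 878
Group 4: 2230 * 0.962 = 2145
Group 5: 1160 * 0.909 + 1130 * 0.261 = 1054 + 295 = 1349
Net migration: Group 1 + 177 → 1165; Group 2 − 177 → 502; Group 3 − 177 → 701; Group 4 − 170 → 1975; Group 5 − 10 → 1339
Giving 1165 / 502 / 701 / 1975 / 1339.
Dependents (band 0–9 + band 40+) = 1165 + 1339 = 2504; working-age = 3178; ratio = 2504/3178 × 100 = 78.8

78.8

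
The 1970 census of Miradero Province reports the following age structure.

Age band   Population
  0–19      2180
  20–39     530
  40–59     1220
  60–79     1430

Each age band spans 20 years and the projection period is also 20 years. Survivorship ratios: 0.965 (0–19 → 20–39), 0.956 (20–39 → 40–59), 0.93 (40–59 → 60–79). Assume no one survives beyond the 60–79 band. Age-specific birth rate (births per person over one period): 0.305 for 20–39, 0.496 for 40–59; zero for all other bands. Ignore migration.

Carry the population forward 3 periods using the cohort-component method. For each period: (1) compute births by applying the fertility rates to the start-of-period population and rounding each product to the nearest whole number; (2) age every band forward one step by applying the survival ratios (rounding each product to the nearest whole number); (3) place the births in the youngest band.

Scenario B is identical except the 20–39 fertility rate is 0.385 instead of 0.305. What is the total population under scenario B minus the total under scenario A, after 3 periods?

277

Call the groups 1 to 4, youngest first.
Period 1:
Births: 530 × 0.305 = 162  |  1220 × 0.496 = 605 ⇒ total 767
Group 2: 2180 × 0.965 = 2104
Group 3: 530 × 0.956 = 507
Group 4: 1220 × 0.93 = 1135
→ [767, 2104, 507, 1135]
Period 2:
Births: 2104 × 0.305 = 642  |  507 × 0.496 = 251 ⇒ total 893
Group 2: 767 × 0.965 = 740
Group 3: 2104 × 0.956 = 2011
Group 4: 507 × 0.93 = 472
→ [893, 740, 2011, 472]
Period 3:
Births: 740 × 0.305 = 226  |  2011 × 0.496 = 997 ⇒ total 1223
Group 2: 893 × 0.965 = 862
Group 3: 740 × 0.956 = 707
Group 4: 2011 × 0.93 = 1870
→ [1223, 862, 707, 1870]
Scenario A total after 3 periods: 4662
Scenario B projection —
Period 1:
Births: 530 × 0.385 = 204  |  1220 × 0.496 = 605 ⇒ total 809
Group 2: 2180 × 0.965 = 2104
Group 3: 530 × 0.956 = 507
Group 4: 1220 × 0.93 = 1135
→ [809, 2104, 507, 1135]
Period 2:
Births: 2104 × 0.385 = 810  |  507 × 0.496 = 251 ⇒ total 1061
Group 2: 809 × 0.965 = 781
Group 3: 2104 × 0.956 = 2011
Group 4: 507 × 0.93 = 472
→ [1061, 781, 2011, 472]
Period 3:
Births: 781 × 0.385 = 301  |  2011 × 0.496 = 997 ⇒ total 1298
Group 2: 1061 × 0.965 = 1024
Group 3: 781 × 0.956 = 747
Group 4: 2011 × 0.93 = 1870
→ [1298, 1024, 747, 1870]
Scenario B total after 3 periods: 4939
Difference B − A = 4939 − 4662 = 277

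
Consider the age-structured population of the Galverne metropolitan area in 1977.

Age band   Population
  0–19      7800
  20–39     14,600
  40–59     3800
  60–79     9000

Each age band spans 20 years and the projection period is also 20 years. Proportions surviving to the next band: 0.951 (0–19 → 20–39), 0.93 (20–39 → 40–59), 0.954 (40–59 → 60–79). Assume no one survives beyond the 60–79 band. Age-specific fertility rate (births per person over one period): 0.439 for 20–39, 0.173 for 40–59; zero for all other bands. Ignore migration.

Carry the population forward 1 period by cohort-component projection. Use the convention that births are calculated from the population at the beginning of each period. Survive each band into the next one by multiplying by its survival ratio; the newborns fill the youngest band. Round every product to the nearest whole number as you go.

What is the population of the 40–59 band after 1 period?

After projecting period 1:
Births: 14600 × 0.439 = 6409  |  3800 × 0.173 = 657 → 7066
20–39: 7800 × 0.951 = 7418
40–59: 14600 × 0.93 = 13578
60–79: 3800 × 0.954 = 3625
Population now: 0–19=7066, 20–39=7418, 40–59=13578, 60–79=3625

13578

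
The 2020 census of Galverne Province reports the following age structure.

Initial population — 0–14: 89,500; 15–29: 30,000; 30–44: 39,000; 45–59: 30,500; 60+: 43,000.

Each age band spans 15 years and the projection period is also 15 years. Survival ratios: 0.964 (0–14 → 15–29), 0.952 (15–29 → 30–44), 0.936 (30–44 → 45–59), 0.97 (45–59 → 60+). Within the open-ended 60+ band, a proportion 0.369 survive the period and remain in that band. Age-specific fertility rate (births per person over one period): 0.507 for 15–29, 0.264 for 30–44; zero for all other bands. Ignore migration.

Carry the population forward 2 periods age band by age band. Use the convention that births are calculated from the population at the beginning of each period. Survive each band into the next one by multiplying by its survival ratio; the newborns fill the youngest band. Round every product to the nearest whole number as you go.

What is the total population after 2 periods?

236921

[period 1]
Births: 30000 * 0.507 = 15210, 39000 * 0.264 = 10296 → total 25506
15–29: 89500 * 0.964 = 86278
30–44: 30000 * 0.952 = 28560
45–59: 39000 * 0.936 = 36504
60+: 30500 * 0.97 + 43000 * 0.369 = 29585 + 15867 = 45452
Giving 25506 / 86278 / 28560 / 36504 / 45452.
[period 2]
Births: 86278 * 0.507 = 43743, 28560 * 0.264 = 7540 → total 51283
15–29: 25506 * 0.964 = 24588
30–44: 86278 * 0.952 = 82137
45–59: 28560 * 0.936 = 26732
60+: 36504 * 0.97 + 45452 * 0.369 = 35409 + 16772 = 52181
Giving 51283 / 24588 / 82137 / 26732 / 52181.
Total after period 2: 51283 + 24588 + 82137 + 26732 + 52181 = 236921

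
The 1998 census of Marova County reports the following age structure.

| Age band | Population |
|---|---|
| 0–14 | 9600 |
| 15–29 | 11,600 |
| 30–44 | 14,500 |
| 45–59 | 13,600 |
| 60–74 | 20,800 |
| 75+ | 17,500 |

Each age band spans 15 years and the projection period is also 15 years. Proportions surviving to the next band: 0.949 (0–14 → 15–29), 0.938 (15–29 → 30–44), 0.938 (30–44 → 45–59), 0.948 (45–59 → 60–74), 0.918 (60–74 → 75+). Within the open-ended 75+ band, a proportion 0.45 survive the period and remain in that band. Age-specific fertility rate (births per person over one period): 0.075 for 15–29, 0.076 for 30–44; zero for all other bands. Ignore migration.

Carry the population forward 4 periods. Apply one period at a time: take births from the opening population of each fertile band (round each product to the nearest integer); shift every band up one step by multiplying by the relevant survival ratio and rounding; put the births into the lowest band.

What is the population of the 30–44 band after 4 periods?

(Bands numbered youngest = 1 to oldest = 6.)
Period 1:
Births: 11600 × 0.075 = 870  |  14500 × 0.076 = 1102 — total 1972
Band 2: 9600 × 0.949 = 9110
Band 3: 11600 × 0.938 = 10881
Band 4: 14500 × 0.938 = 13601
Band 5: 13600 × 0.948 = 12893
Band 6: 20800 × 0.918 + 17500 × 0.45 = 19094 + 7875 = 26969
End of period: [1972, 9110, 10881, 13601, 12893, 26969]
Period 2:
Births: 9110 × 0.075 = 683  |  10881 × 0.076 = 827 — total 1510
Band 2: 1972 × 0.949 = 1871
Band 3: 9110 × 0.938 = 8545
Band 4: 10881 × 0.938 = 10206
Band 5: 13601 × 0.948 = 12894
Band 6: 12893 × 0.918 + 26969 × 0.45 = 11836 + 12136 = 23972
End of period: [1510, 1871, 8545, 10206, 12894, 23972]
Period 3:
Births: 1871 × 0.075 = 140  |  8545 × 0.076 = 649 — total 789
Band 2: 1510 × 0.949 = 1433
Band 3: 1871 × 0.938 = 1755
Band 4: 8545 × 0.938 = 8015
Band 5: 10206 × 0.948 = 9675
Band 6: 12894 × 0.918 + 23972 × 0.45 = 11837 + 10787 = 22624
End of period: [789, 1433, 1755, 8015, 9675, 22624]
Period 4:
Births: 1433 × 0.075 = 107  |  1755 × 0.076 = 133 — total 240
Band 2: 789 × 0.949 = 749
Band 3: 1433 × 0.938 = 1344
Band 4: 1755 × 0.938 = 1646
Band 5: 8015 × 0.948 = 7598
Band 6: 9675 × 0.918 + 22624 × 0.45 = 8882 + 10181 = 19063
End of period: [240, 749, 1344, 1646, 7598, 19063]

1344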